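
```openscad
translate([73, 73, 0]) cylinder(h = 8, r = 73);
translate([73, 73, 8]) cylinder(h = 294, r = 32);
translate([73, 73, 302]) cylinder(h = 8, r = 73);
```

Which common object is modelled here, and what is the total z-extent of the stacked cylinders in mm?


A spool. The overall height is 310 mm.

Three coaxial cylinders, large–small–large — a spool. Two 8 mm flanges and a 294 mm core give 8 + 294 + 8 = 310 mm.


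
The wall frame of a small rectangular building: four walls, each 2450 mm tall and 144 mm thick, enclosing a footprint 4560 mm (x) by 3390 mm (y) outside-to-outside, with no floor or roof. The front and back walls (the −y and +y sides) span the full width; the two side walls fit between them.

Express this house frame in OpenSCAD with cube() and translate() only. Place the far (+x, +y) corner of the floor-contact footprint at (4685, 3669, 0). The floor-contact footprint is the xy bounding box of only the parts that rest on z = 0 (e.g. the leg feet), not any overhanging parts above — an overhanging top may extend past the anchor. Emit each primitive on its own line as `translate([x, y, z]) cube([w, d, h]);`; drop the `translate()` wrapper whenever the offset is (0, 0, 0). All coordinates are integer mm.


translate([125, 279, 0]) cube([4560, 144, 2450]);
translate([125, 3525, 0]) cube([4560, 144, 2450]);
translate([125, 423, 0]) cube([144, 3102, 2450]);
translate([4541, 423, 0]) cube([144, 3102, 2450]);


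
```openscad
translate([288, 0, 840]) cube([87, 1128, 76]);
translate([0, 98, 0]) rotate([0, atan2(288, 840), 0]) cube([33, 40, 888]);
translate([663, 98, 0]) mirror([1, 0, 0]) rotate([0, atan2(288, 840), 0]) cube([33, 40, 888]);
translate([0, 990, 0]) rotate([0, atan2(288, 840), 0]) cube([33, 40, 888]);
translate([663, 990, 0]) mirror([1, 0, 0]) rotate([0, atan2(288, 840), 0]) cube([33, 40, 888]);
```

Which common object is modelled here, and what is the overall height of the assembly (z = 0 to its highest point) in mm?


A sawhorse. The overall height is 916 mm.

A beam across two mirrored pairs of raked legs — a sawhorse. The beam's underside is at z = 840 (matching the legs' vertical rise in atan2(288, 840)) and the beam is 76 mm tall, so its top is at 840 + 76 = 916 mm. The raked legs top out at the beam's underside, so that is the highest point.


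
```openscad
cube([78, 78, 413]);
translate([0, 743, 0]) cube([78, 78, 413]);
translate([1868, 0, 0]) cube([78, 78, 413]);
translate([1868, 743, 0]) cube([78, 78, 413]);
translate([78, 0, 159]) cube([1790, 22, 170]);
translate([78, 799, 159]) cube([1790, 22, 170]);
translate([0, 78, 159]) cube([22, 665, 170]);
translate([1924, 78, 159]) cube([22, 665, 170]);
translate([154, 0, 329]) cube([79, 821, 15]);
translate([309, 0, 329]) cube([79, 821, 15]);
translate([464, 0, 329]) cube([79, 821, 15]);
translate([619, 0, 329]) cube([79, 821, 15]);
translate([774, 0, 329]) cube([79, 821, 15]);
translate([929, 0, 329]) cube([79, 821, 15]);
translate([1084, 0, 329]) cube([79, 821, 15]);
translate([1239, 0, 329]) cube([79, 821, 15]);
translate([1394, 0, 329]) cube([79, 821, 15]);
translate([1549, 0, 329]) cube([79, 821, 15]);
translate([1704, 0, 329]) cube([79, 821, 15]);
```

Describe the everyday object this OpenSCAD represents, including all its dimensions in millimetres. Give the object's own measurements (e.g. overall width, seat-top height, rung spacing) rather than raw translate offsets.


A bed frame 1946 mm long (x) by 821 mm wide (y). Four 78×78 mm corner posts, 413 mm tall, at the corners of the footprint. Four rails of 22 mm thickness and 170 mm height run between adjacent posts with their undersides at z = 159 mm, their outer faces flush with the outside of the frame (the two x-running rails run between the posts' inner faces; the two y-running rails run between the posts' inner faces). 11 slats, each 79 mm wide (x) and 15 mm thick, lie across the top of the two x-running rails, running the full 821 mm width of the frame in y; along x they sit between the end posts with a 76 mm gap after the −x posts and between neighbouring slats, leaving 85 mm before the +x posts.


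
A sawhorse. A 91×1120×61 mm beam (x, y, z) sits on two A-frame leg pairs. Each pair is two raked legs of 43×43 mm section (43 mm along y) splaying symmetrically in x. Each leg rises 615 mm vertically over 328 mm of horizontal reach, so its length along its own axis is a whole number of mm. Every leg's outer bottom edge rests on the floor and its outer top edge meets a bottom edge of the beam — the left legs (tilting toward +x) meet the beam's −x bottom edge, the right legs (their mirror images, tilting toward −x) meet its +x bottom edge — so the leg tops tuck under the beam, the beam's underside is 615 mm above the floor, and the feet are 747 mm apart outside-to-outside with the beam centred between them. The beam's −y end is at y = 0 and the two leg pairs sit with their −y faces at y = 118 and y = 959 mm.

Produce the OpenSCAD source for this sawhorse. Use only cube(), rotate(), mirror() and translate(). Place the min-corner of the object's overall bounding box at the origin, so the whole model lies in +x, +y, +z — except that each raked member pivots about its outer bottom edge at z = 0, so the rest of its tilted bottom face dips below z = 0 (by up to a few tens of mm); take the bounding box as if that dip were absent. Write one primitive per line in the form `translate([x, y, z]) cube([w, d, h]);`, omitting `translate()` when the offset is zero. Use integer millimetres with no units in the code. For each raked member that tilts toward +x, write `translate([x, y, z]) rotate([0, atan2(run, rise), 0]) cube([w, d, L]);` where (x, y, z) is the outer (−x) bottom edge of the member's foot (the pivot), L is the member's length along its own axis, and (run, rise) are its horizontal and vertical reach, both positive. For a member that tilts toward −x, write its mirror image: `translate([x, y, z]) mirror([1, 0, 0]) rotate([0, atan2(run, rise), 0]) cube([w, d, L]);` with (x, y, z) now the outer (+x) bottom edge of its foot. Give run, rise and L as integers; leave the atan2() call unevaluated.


translate([328, 0, 615]) cube([91, 1120, 61]);
translate([0, 118, 0]) rotate([0, atan2(328, 615), 0]) cube([43, 43, 697]);
translate([747, 118, 0]) mirror([1, 0, 0]) rotate([0, atan2(328, 615), 0]) cube([43, 43, 697]);
translate([0, 959, 0]) rotate([0, atan2(328, 615), 0]) cube([43, 43, 697]);
translate([747, 959, 0]) mirror([1, 0, 0]) rotate([0, atan2(328, 615), 0]) cube([43, 43, 697]);


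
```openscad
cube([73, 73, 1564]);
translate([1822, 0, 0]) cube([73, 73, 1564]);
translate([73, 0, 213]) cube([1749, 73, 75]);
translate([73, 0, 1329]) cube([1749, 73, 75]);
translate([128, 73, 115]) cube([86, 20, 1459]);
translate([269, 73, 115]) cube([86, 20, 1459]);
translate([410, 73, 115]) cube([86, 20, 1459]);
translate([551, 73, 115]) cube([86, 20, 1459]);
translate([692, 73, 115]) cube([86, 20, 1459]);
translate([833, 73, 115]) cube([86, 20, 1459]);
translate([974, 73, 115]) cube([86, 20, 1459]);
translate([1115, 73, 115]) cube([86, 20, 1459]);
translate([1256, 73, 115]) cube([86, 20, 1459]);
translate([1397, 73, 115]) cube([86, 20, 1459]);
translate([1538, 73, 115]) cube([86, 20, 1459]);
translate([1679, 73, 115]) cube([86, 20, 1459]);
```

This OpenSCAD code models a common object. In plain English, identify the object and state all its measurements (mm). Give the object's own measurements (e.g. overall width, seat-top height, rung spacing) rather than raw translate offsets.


A fence section. Two 73×73 mm posts, 1564 mm tall, stand on the floor with a clear span of 1749 mm between their inner faces. Two horizontal rails of 73×75 mm section span the gap between the posts with their undersides at z = 213 mm and z = 1329 mm, flush with the posts' −y face. 12 pickets, each 86 mm wide, 20 mm thick and 1459 mm tall, are fixed to the +y face of the rails with their bottoms at z = 115 mm, spaced across the span with a 55 mm gap after the −x post and between neighbouring pickets, with 57 mm left before the +x post.


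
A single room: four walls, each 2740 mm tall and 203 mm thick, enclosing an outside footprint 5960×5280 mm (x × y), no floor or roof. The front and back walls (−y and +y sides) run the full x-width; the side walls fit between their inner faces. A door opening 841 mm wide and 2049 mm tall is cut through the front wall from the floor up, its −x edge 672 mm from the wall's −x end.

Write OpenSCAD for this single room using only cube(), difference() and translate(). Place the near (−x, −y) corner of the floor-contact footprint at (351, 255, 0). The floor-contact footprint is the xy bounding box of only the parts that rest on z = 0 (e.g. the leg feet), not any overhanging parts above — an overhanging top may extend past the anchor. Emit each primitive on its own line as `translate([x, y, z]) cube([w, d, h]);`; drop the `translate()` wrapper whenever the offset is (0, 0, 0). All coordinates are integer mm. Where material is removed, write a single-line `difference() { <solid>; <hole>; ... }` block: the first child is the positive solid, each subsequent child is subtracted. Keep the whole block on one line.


difference() { translate([351, 255, 0]) cube([5960, 203, 2740]); translate([1023, 255, 0]) cube([841, 203, 2049]); }
translate([351, 5332, 0]) cube([5960, 203, 2740]);
translate([351, 458, 0]) cube([203, 4874, 2740]);
translate([6108, 458, 0]) cube([203, 4874, 2740]);


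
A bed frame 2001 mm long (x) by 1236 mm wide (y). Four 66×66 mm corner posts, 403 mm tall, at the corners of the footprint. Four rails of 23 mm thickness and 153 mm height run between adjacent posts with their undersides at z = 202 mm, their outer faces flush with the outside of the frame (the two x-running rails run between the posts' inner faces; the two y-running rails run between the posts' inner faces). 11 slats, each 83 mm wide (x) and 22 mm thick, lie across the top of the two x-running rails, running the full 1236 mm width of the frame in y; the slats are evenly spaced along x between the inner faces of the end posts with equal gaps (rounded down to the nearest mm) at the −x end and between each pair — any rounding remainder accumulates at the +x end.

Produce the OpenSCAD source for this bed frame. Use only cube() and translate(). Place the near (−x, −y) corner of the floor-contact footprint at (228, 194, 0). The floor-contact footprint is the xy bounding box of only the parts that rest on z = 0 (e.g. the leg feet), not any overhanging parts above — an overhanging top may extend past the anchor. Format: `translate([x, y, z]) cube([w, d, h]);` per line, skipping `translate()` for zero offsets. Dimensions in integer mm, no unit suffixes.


translate([228, 194, 0]) cube([66, 66, 403]);
translate([228, 1364, 0]) cube([66, 66, 403]);
translate([2163, 194, 0]) cube([66, 66, 403]);
translate([2163, 1364, 0]) cube([66, 66, 403]);
translate([294, 194, 202]) cube([1869, 23, 153]);
translate([294, 1407, 202]) cube([1869, 23, 153]);
translate([228, 260, 202]) cube([23, 1104, 153]);
translate([2206, 260, 202]) cube([23, 1104, 153]);
translate([373, 194, 355]) cube([83, 1236, 22]);
translate([535, 194, 355]) cube([83, 1236, 22]);
translate([697, 194, 355]) cube([83, 1236, 22]);
translate([859, 194, 355]) cube([83, 1236, 22]);
translate([1021, 194, 355]) cube([83, 1236, 22]);
translate([1183, 194, 355]) cube([83, 1236, 22]);
translate([1345, 194, 355]) cube([83, 1236, 22]);
translate([1507, 194, 355]) cube([83, 1236, 22]);
translate([1669, 194, 355]) cube([83, 1236, 22]);
translate([1831, 194, 355]) cube([83, 1236, 22]);
translate([1993, 194, 355]) cube([83, 1236, 22]);


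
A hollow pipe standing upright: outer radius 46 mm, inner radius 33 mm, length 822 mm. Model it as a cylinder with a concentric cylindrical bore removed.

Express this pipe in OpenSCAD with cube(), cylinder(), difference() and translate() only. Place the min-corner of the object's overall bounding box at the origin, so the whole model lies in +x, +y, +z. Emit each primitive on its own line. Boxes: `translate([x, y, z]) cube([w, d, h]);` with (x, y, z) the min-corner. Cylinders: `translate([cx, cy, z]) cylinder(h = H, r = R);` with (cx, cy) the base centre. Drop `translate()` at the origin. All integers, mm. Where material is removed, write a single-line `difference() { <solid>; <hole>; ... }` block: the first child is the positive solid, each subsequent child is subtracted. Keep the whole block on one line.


difference() { translate([46, 46, 0]) cylinder(h = 822, r = 46); translate([46, 46, 0]) cylinder(h = 822, r = 33); }


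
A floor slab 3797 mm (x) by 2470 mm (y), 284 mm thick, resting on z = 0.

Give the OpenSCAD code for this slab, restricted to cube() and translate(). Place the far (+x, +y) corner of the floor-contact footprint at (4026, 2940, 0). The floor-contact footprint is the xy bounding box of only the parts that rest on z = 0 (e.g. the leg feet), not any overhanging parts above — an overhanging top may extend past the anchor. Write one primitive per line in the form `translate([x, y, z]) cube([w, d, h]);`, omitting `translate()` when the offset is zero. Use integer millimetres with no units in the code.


translate([229, 470, 0]) cube([3797, 2470, 284]);


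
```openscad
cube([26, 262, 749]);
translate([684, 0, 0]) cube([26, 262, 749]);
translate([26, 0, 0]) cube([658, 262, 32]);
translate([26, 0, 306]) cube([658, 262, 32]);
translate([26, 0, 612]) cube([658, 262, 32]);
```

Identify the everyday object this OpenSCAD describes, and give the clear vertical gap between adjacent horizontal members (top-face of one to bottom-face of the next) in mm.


A bookshelf. The clear shelf gap is 274 mm.

Two tall side panels with 3 horizontal boards between them — a bookshelf. The first two shelf undersides are at z = 0 and z = 306; with shelf thickness 32, the clear gap is 306 − 0 − 32 = 274 mm.


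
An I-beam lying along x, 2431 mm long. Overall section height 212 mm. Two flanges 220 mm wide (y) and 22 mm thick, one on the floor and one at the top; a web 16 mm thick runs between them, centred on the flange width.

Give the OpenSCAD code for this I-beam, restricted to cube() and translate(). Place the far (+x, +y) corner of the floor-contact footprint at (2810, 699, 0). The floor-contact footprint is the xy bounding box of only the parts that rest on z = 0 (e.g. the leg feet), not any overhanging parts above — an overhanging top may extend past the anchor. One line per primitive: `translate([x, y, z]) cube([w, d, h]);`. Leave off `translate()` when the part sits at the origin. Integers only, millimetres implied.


translate([379, 479, 0]) cube([2431, 220, 22]);
translate([379, 581, 22]) cube([2431, 16, 168]);
translate([379, 479, 190]) cube([2431, 220, 22]);


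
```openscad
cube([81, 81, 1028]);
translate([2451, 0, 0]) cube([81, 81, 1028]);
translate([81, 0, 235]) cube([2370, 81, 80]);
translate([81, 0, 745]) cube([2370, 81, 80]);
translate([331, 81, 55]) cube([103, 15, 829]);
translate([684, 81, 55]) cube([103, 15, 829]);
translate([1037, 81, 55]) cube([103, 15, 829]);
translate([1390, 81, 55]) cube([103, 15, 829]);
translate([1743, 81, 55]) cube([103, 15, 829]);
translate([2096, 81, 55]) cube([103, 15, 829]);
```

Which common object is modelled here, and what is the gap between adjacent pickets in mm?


A fence section. The picket gap is 250 mm.

Two posts, two rails, 6 pickets — a fence section. Span 2370 mm holds 6 pickets of 103 mm with 7 equal gaps: ⌊(2370 − 6·103) / 7⌋ = 250 mm.


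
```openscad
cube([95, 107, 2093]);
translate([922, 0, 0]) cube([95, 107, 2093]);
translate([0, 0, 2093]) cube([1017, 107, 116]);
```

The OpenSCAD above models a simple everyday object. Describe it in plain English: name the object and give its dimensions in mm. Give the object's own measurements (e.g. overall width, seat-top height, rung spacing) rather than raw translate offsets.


A door frame. The clear opening is 827 mm wide and 2093 mm high. Two 95 mm wide jambs, 107 mm deep, stand either side of the opening from the floor to the top of the opening. A 116 mm thick head sits across the top of both jambs, spanning the full outside width of the frame.


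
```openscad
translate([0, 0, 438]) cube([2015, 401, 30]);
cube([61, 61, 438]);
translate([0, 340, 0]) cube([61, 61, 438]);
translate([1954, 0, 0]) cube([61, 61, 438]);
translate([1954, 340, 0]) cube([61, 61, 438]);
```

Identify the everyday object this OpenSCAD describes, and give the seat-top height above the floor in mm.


A bench. The seat-top height is 468 mm.

A long slab on four corner posts — a bench. The slab sits at z = 438 with thickness 30, so the top is 438 + 30 = 468 mm.


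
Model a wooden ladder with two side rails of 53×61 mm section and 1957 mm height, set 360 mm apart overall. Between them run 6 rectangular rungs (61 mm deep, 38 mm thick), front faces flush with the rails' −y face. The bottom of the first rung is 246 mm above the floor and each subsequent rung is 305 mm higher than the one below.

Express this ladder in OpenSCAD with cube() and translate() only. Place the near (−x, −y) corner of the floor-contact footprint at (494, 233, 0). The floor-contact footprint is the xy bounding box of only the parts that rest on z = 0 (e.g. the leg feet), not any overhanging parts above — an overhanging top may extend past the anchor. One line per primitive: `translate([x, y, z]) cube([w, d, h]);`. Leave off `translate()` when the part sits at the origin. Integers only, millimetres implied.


// rung span = 360 - 2*53 = 254
// rung[k] z = 246 + k*305
translate([494, 233, 0]) cube([53, 61, 1957]);
translate([801, 233, 0]) cube([53, 61, 1957]);
translate([547, 233, 246]) cube([254, 61, 38]);
translate([547, 233, 551]) cube([254, 61, 38]);
translate([547, 233, 856]) cube([254, 61, 38]);
translate([547, 233, 1161]) cube([254, 61, 38]);
translate([547, 233, 1466]) cube([254, 61, 38]);
translate([547, 233, 1771]) cube([254, 61, 38]);


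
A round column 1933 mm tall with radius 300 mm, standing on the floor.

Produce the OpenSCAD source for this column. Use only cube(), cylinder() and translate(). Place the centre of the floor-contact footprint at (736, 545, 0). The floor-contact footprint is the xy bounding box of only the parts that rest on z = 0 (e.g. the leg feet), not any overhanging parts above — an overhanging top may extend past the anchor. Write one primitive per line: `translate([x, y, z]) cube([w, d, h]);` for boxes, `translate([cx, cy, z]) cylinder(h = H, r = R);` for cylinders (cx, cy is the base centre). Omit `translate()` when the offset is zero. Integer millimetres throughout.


translate([736, 545, 0]) cylinder(h = 1933, r = 300);


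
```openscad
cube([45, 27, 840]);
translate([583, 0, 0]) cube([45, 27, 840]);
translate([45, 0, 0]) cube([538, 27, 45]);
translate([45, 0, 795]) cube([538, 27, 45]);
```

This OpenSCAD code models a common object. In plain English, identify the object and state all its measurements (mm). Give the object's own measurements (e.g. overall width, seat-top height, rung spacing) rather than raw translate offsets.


A rectangular picture frame lying in the x–z plane (depth along y). The opening is 538 mm wide (x) by 750 mm tall (z), surrounded by a border 45 mm wide on all four sides. The frame is 27 mm deep and is made of two full-height vertical stiles with two horizontal rails fitted between them.


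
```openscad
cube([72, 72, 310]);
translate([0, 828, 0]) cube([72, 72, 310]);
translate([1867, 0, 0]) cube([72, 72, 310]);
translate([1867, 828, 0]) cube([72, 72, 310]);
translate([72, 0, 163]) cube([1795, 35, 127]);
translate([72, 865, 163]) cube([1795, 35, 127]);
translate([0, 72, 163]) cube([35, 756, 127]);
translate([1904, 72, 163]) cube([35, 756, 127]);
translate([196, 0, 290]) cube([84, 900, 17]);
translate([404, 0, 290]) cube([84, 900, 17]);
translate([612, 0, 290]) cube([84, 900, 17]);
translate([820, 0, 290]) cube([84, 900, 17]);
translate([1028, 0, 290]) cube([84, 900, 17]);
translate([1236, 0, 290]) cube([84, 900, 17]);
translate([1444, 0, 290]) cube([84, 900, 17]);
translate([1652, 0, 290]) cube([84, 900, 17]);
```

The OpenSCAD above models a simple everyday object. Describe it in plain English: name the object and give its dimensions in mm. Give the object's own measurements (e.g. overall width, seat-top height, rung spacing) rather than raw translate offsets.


A bed frame 1939 mm long (x) by 900 mm wide (y). Four 72×72 mm corner posts, 310 mm tall, at the corners of the footprint. Four rails of 35 mm thickness and 127 mm height run between adjacent posts with their undersides at z = 163 mm, their outer faces flush with the outside of the frame (the two x-running rails run between the posts' inner faces; the two y-running rails run between the posts' inner faces). 8 slats, each 84 mm wide (x) and 17 mm thick, lie across the top of the two x-running rails, running the full 900 mm width of the frame in y; along x they sit between the end posts with a 124 mm gap after the −x posts and between neighbouring slats, leaving 131 mm before the +x posts.


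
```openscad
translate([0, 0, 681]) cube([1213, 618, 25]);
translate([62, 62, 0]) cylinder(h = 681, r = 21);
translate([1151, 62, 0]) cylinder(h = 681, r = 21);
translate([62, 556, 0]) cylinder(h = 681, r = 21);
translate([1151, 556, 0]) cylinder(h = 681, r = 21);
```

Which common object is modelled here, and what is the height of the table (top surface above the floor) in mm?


A table. The table height is 706 mm.

A 1213×618×25 slab sits at z = 681 on four Ø42 mm round legs — a table. The top surface is at 681 + 25 = 706 mm.


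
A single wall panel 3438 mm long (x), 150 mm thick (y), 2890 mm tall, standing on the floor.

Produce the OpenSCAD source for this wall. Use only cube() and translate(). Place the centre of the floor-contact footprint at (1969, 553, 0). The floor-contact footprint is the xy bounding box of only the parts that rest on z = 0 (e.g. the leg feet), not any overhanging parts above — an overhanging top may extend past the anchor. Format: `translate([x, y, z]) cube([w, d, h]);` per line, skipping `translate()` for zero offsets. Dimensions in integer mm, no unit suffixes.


translate([250, 478, 0]) cube([3438, 150, 2890]);


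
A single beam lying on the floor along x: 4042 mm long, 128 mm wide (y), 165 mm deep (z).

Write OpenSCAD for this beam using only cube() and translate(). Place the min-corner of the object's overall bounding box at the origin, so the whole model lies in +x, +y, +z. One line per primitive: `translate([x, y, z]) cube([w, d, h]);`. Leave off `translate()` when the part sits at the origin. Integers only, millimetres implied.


cube([4042, 128, 165]);


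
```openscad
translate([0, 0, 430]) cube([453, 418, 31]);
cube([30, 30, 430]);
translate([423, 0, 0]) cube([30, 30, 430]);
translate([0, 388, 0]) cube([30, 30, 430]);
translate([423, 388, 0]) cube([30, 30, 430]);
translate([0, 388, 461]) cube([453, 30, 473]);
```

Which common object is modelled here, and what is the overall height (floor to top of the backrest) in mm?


A chair. The overall height is 934 mm.

A slab on four corner posts with a tall panel at the back — a chair. The seat slab sits at z = 430 with thickness 31, and the 473 mm backrest starts at the seat top, so the overall height is 430 + 31 + 473 = 934 mm.


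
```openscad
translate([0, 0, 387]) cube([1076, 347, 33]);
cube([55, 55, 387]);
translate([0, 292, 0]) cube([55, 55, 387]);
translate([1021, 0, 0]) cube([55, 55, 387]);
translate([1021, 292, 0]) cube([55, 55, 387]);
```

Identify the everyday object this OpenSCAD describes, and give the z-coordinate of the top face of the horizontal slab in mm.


A bench. The seat-top height is 420 mm.

A long slab on four corner posts — a bench. The slab sits at z = 387 with thickness 33, so the top is 387 + 33 = 420 mm.


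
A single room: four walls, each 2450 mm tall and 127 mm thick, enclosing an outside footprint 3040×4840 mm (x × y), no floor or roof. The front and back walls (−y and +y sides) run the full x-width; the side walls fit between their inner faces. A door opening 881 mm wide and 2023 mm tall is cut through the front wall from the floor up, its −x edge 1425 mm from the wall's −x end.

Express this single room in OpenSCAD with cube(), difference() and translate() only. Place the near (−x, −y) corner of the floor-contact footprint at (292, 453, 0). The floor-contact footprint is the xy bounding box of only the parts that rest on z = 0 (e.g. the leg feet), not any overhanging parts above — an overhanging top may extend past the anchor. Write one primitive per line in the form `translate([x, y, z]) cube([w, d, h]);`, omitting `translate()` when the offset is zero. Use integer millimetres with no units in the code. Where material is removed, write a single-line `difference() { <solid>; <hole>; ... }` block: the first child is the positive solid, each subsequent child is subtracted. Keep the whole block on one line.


difference() { translate([292, 453, 0]) cube([3040, 127, 2450]); translate([1717, 453, 0]) cube([881, 127, 2023]); }
translate([292, 5166, 0]) cube([3040, 127, 2450]);
translate([292, 580, 0]) cube([127, 4586, 2450]);
translate([3205, 580, 0]) cube([127, 4586, 2450]);


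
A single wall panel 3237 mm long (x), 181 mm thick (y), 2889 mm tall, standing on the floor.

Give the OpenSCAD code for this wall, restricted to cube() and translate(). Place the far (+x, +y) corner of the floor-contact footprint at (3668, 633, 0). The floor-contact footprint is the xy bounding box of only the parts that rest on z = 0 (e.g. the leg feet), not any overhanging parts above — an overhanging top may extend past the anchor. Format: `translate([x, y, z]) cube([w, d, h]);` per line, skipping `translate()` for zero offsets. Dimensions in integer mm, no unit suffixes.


translate([431, 452, 0]) cube([3237, 181, 2889]);


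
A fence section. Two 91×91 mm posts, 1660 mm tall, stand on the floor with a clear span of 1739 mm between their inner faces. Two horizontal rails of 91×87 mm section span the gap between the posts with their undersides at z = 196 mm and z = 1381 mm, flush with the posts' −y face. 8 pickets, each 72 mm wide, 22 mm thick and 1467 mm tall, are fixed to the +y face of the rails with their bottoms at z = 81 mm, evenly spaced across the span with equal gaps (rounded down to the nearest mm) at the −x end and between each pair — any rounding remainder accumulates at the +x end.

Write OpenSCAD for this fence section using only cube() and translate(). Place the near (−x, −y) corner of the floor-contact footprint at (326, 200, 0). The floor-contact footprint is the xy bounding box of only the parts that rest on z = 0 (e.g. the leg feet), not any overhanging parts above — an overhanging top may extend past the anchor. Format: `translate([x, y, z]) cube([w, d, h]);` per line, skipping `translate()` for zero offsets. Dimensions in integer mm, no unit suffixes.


translate([326, 200, 0]) cube([91, 91, 1660]);
translate([2156, 200, 0]) cube([91, 91, 1660]);
translate([417, 200, 196]) cube([1739, 91, 87]);
translate([417, 200, 1381]) cube([1739, 91, 87]);
translate([546, 291, 81]) cube([72, 22, 1467]);
translate([747, 291, 81]) cube([72, 22, 1467]);
translate([948, 291, 81]) cube([72, 22, 1467]);
translate([1149, 291, 81]) cube([72, 22, 1467]);
translate([1350, 291, 81]) cube([72, 22, 1467]);
translate([1551, 291, 81]) cube([72, 22, 1467]);
translate([1752, 291, 81]) cube([72, 22, 1467]);
translate([1953, 291, 81]) cube([72, 22, 1467]);


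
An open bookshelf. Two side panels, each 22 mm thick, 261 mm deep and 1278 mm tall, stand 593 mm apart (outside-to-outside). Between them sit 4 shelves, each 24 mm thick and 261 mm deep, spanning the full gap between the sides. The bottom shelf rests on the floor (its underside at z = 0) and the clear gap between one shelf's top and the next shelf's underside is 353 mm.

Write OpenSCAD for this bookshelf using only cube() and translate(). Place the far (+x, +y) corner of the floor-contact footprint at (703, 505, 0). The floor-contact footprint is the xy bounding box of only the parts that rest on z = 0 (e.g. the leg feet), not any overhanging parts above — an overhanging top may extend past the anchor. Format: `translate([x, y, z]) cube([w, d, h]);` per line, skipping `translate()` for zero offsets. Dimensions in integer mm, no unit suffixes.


translate([110, 244, 0]) cube([22, 261, 1278]);
translate([681, 244, 0]) cube([22, 261, 1278]);
translate([132, 244, 0]) cube([549, 261, 24]);
translate([132, 244, 377]) cube([549, 261, 24]);
translate([132, 244, 754]) cube([549, 261, 24]);
translate([132, 244, 1131]) cube([549, 261, 24]);


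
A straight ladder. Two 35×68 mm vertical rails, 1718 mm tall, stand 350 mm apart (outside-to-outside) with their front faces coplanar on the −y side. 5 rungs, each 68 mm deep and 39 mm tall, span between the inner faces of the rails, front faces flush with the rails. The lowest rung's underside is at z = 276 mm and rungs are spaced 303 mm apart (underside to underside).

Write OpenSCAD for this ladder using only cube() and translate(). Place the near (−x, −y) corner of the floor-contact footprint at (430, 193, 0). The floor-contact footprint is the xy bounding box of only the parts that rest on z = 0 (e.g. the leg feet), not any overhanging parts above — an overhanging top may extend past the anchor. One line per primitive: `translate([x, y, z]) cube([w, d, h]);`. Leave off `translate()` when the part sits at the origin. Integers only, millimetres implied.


translate([430, 193, 0]) cube([35, 68, 1718]);
translate([745, 193, 0]) cube([35, 68, 1718]);
translate([465, 193, 276]) cube([280, 68, 39]);
translate([465, 193, 579]) cube([280, 68, 39]);
translate([465, 193, 882]) cube([280, 68, 39]);
translate([465, 193, 1185]) cube([280, 68, 39]);
translate([465, 193, 1488]) cube([280, 68, 39]);


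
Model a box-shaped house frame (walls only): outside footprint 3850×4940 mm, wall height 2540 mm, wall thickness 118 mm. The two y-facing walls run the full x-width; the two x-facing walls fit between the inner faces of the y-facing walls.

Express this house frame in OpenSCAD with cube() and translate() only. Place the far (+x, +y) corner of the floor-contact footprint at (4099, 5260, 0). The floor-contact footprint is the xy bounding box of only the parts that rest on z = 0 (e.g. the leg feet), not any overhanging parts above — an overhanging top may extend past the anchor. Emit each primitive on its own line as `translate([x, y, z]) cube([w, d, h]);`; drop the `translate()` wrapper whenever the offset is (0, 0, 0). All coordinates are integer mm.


translate([249, 320, 0]) cube([3850, 118, 2540]);
translate([249, 5142, 0]) cube([3850, 118, 2540]);
translate([249, 438, 0]) cube([118, 4704, 2540]);
translate([3981, 438, 0]) cube([118, 4704, 2540]);


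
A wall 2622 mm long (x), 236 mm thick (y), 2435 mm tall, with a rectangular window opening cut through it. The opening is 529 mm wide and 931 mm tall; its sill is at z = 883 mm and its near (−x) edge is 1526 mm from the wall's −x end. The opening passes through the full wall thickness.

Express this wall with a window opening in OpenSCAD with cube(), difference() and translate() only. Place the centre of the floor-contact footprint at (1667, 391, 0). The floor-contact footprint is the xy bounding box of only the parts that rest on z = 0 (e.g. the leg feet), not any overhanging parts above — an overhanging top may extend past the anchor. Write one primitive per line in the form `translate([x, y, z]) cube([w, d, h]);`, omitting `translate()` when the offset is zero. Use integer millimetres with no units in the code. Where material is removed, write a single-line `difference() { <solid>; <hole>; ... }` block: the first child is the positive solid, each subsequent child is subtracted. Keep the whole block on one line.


difference() { translate([356, 273, 0]) cube([2622, 236, 2435]); translate([1882, 273, 883]) cube([529, 236, 931]); }


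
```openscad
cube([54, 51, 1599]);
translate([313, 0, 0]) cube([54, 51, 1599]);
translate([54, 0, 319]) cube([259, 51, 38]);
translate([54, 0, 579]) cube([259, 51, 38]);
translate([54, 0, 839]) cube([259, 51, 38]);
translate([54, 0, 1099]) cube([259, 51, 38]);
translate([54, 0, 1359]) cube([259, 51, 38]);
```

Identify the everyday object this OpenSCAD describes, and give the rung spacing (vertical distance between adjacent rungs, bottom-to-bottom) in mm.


A ladder. The rung spacing is 260 mm.

Two tall 54×51 posts with 5 short bars between them — a ladder. Adjacent rungs sit at z = 319 and z = 579, so the spacing is 579 − 319 = 260 mm.


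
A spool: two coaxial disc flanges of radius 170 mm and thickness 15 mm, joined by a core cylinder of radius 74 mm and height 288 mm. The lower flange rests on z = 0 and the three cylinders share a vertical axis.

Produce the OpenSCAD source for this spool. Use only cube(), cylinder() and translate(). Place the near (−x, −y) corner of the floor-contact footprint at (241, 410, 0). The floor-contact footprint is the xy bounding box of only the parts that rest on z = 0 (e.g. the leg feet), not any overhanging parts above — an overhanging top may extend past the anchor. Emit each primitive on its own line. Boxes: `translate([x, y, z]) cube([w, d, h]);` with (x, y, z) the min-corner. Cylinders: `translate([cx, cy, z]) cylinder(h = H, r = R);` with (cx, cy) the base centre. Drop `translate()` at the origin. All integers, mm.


translate([411, 580, 0]) cylinder(h = 15, r = 170);
translate([411, 580, 15]) cylinder(h = 288, r = 74);
translate([411, 580, 303]) cylinder(h = 15, r = 170);


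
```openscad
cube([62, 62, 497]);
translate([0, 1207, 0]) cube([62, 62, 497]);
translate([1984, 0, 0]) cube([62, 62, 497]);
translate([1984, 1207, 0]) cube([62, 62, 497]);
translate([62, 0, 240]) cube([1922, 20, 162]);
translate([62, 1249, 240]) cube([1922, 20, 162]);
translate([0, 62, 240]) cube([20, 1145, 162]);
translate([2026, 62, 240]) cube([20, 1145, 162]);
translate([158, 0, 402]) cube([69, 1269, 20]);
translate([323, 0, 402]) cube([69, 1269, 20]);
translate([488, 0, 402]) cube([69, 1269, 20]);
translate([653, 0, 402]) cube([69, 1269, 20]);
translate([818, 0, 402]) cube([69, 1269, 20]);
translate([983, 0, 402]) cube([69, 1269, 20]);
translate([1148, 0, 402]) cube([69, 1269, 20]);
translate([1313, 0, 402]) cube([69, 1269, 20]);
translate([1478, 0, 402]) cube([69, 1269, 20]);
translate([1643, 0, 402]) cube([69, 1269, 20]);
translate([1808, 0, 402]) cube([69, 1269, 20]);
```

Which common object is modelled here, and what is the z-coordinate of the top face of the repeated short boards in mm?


A bed frame. The slat-top height is 422 mm.

Four posts, four rails, and a row of slats — a bed frame. Slats sit on the rails at z = 240 + 162 = 402; with slat thickness 20, the top is 422 mm.


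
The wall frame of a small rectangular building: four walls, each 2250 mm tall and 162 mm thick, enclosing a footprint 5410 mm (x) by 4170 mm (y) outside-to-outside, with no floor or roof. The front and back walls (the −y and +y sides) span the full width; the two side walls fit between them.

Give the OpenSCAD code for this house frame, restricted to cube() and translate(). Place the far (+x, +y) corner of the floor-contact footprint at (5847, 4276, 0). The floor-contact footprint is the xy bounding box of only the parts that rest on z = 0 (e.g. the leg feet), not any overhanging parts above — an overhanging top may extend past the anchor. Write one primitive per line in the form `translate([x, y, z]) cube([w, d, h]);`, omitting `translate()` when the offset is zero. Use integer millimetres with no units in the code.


translate([437, 106, 0]) cube([5410, 162, 2250]);
translate([437, 4114, 0]) cube([5410, 162, 2250]);
translate([437, 268, 0]) cube([162, 3846, 2250]);
translate([5685, 268, 0]) cube([162, 3846, 2250]);


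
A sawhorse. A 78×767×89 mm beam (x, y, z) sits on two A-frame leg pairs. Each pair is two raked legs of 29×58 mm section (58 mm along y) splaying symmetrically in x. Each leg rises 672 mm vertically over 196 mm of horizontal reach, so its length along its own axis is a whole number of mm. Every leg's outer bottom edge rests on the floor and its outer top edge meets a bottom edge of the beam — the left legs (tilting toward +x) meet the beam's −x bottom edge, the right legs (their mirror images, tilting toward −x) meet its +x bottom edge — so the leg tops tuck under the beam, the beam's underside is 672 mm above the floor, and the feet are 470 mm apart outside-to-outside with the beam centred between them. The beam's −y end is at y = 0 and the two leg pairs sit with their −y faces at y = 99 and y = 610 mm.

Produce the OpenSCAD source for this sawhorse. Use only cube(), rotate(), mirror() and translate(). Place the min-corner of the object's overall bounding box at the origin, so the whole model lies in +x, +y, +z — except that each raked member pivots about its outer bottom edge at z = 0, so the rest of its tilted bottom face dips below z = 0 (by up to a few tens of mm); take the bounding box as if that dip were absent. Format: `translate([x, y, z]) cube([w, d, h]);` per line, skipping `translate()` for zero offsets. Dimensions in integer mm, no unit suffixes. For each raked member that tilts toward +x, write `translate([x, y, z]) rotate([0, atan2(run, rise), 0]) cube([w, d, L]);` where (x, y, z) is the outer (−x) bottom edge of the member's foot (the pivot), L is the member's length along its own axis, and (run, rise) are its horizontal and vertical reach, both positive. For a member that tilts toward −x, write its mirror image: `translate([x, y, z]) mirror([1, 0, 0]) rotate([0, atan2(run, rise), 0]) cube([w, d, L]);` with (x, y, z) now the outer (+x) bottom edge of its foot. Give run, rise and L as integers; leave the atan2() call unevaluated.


// leg length = √(196² + 672²) = 700
// right-leg outer foot x = 2·196 + 78 = 470
// beam min-corner = (196, 0, 672)
translate([196, 0, 672]) cube([78, 767, 89]);
translate([0, 99, 0]) rotate([0, atan2(196, 672), 0]) cube([29, 58, 700]);
translate([470, 99, 0]) mirror([1, 0, 0]) rotate([0, atan2(196, 672), 0]) cube([29, 58, 700]);
translate([0, 610, 0]) rotate([0, atan2(196, 672), 0]) cube([29, 58, 700]);
translate([470, 610, 0]) mirror([1, 0, 0]) rotate([0, atan2(196, 672), 0]) cube([29, 58, 700]);


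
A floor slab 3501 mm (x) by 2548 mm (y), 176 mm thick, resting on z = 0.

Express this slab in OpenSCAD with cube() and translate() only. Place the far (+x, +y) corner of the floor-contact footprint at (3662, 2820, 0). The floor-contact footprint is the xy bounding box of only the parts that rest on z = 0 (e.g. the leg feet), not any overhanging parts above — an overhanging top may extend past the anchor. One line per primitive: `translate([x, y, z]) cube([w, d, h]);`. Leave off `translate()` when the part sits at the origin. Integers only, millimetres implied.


translate([161, 272, 0]) cube([3501, 2548, 176]);


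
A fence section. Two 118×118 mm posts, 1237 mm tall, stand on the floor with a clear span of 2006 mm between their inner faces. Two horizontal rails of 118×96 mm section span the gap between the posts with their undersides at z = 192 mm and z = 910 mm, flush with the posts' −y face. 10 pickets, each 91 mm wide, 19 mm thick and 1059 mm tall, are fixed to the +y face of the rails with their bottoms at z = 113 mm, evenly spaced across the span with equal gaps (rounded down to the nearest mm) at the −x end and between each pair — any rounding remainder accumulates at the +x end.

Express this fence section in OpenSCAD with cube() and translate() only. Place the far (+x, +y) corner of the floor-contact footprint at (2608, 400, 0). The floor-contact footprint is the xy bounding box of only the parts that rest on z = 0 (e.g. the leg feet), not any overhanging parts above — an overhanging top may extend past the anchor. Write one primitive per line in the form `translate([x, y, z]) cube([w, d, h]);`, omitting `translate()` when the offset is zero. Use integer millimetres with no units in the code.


translate([366, 282, 0]) cube([118, 118, 1237]);
translate([2490, 282, 0]) cube([118, 118, 1237]);
translate([484, 282, 192]) cube([2006, 118, 96]);
translate([484, 282, 910]) cube([2006, 118, 96]);
translate([583, 400, 113]) cube([91, 19, 1059]);
translate([773, 400, 113]) cube([91, 19, 1059]);
translate([963, 400, 113]) cube([91, 19, 1059]);
translate([1153, 400, 113]) cube([91, 19, 1059]);
translate([1343, 400, 113]) cube([91, 19, 1059]);
translate([1533, 400, 113]) cube([91, 19, 1059]);
translate([1723, 400, 113]) cube([91, 19, 1059]);
translate([1913, 400, 113]) cube([91, 19, 1059]);
translate([2103, 400, 113]) cube([91, 19, 1059]);
translate([2293, 400, 113]) cube([91, 19, 1059]);
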